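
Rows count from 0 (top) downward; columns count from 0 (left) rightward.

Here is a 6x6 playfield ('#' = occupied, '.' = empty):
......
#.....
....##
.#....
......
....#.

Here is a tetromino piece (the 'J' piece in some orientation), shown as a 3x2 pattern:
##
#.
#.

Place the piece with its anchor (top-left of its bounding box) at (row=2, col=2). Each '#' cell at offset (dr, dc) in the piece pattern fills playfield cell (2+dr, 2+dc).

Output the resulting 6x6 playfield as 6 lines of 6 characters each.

Answer: ......
#.....
..####
.##...
..#...
....#.

Derivation:
Fill (2+0,2+0) = (2,2)
Fill (2+0,2+1) = (2,3)
Fill (2+1,2+0) = (3,2)
Fill (2+2,2+0) = (4,2)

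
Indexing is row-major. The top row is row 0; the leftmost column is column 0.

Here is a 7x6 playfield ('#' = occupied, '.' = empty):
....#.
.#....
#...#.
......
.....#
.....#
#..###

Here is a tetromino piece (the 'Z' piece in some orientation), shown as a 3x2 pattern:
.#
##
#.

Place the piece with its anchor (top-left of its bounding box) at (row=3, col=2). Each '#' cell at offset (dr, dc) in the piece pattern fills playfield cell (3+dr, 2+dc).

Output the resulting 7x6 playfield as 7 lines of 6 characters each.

Fill (3+0,2+1) = (3,3)
Fill (3+1,2+0) = (4,2)
Fill (3+1,2+1) = (4,3)
Fill (3+2,2+0) = (5,2)

Answer: ....#.
.#....
#...#.
...#..
..##.#
..#..#
#..###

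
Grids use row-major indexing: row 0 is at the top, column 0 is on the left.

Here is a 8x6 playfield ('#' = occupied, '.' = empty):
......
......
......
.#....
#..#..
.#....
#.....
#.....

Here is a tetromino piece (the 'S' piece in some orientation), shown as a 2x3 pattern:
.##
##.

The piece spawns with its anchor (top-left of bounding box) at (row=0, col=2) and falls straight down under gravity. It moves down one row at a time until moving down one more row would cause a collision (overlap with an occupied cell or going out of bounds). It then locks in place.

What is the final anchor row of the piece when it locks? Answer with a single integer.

Spawn at (row=0, col=2). Try each row:
  row 0: fits
  row 1: fits
  row 2: fits
  row 3: blocked -> lock at row 2

Answer: 2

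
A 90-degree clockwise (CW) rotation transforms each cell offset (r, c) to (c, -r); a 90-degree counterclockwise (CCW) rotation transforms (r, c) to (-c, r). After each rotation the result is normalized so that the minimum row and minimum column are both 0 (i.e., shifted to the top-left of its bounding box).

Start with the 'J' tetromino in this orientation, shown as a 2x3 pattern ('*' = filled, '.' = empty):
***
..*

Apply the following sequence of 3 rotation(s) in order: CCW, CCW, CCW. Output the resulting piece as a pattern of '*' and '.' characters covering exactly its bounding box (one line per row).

Answer: .*
.*
**

Derivation:
Start:
***
..*
After rotation 1 (CCW):
**
*.
*.
After rotation 2 (CCW):
*..
***
After rotation 3 (CCW):
.*
.*
**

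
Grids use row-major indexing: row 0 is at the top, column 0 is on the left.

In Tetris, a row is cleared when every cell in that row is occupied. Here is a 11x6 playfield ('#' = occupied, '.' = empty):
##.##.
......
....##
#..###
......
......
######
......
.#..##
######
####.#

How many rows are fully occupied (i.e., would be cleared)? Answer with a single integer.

Answer: 2

Derivation:
Check each row:
  row 0: 2 empty cells -> not full
  row 1: 6 empty cells -> not full
  row 2: 4 empty cells -> not full
  row 3: 2 empty cells -> not full
  row 4: 6 empty cells -> not full
  row 5: 6 empty cells -> not full
  row 6: 0 empty cells -> FULL (clear)
  row 7: 6 empty cells -> not full
  row 8: 3 empty cells -> not full
  row 9: 0 empty cells -> FULL (clear)
  row 10: 1 empty cell -> not full
Total rows cleared: 2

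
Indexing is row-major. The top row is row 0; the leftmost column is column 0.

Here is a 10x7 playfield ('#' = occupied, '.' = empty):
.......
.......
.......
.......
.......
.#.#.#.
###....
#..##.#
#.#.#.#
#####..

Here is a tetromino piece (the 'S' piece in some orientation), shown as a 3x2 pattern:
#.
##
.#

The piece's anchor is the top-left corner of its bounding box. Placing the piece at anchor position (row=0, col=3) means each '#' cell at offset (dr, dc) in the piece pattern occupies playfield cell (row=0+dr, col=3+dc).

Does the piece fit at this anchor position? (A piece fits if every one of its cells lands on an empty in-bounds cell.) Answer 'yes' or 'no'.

Check each piece cell at anchor (0, 3):
  offset (0,0) -> (0,3): empty -> OK
  offset (1,0) -> (1,3): empty -> OK
  offset (1,1) -> (1,4): empty -> OK
  offset (2,1) -> (2,4): empty -> OK
All cells valid: yes

Answer: yes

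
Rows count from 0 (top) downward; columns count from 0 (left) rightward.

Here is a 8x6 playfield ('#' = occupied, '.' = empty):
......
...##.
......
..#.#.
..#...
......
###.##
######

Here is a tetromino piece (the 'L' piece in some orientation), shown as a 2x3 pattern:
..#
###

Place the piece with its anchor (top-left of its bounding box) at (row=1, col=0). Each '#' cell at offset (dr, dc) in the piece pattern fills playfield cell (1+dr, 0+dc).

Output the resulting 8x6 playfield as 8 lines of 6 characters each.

Answer: ......
..###.
###...
..#.#.
..#...
......
###.##
######

Derivation:
Fill (1+0,0+2) = (1,2)
Fill (1+1,0+0) = (2,0)
Fill (1+1,0+1) = (2,1)
Fill (1+1,0+2) = (2,2)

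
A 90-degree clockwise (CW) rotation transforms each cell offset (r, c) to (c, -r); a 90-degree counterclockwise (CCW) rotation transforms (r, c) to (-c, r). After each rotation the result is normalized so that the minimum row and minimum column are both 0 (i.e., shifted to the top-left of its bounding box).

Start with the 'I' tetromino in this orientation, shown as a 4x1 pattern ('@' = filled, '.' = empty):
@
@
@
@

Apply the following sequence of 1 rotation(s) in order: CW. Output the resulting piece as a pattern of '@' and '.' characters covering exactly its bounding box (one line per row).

Answer: @@@@

Derivation:
Start:
@
@
@
@
After rotation 1 (CW):
@@@@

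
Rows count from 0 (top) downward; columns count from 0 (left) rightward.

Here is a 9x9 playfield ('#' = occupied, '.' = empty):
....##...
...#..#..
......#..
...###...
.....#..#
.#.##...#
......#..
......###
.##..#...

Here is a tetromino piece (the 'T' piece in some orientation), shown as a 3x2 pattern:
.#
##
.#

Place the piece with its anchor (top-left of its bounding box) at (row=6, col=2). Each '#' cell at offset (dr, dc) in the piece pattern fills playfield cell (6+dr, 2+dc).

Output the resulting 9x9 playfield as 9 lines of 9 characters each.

Answer: ....##...
...#..#..
......#..
...###...
.....#..#
.#.##...#
...#..#..
..##..###
.###.#...

Derivation:
Fill (6+0,2+1) = (6,3)
Fill (6+1,2+0) = (7,2)
Fill (6+1,2+1) = (7,3)
Fill (6+2,2+1) = (8,3)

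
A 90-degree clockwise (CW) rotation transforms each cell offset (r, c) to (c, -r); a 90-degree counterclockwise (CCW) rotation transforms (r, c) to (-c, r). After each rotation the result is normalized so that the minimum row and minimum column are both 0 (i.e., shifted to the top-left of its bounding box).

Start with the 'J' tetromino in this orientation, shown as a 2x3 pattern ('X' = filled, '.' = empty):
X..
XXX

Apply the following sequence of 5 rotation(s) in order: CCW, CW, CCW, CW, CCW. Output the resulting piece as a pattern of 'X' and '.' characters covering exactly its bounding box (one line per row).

Answer: .X
.X
XX

Derivation:
Start:
X..
XXX
After rotation 1 (CCW):
.X
.X
XX
After rotation 2 (CW):
X..
XXX
After rotation 3 (CCW):
.X
.X
XX
After rotation 4 (CW):
X..
XXX
After rotation 5 (CCW):
.X
.X
XX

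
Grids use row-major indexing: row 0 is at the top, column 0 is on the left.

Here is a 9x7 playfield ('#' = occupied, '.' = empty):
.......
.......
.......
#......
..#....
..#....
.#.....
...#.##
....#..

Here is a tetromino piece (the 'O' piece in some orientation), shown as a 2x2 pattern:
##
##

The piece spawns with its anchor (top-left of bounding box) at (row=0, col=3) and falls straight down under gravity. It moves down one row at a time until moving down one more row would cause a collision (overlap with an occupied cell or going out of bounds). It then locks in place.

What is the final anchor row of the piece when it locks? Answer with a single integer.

Answer: 5

Derivation:
Spawn at (row=0, col=3). Try each row:
  row 0: fits
  row 1: fits
  row 2: fits
  row 3: fits
  row 4: fits
  row 5: fits
  row 6: blocked -> lock at row 5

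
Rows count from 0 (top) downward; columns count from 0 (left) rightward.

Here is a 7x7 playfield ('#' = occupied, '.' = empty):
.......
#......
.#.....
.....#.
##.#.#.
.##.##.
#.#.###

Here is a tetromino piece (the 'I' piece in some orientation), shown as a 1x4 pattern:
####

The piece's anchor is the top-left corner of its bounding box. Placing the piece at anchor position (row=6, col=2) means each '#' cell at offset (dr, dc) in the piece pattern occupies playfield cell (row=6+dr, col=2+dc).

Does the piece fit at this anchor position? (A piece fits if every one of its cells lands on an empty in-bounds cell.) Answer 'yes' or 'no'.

Check each piece cell at anchor (6, 2):
  offset (0,0) -> (6,2): occupied ('#') -> FAIL
  offset (0,1) -> (6,3): empty -> OK
  offset (0,2) -> (6,4): occupied ('#') -> FAIL
  offset (0,3) -> (6,5): occupied ('#') -> FAIL
All cells valid: no

Answer: no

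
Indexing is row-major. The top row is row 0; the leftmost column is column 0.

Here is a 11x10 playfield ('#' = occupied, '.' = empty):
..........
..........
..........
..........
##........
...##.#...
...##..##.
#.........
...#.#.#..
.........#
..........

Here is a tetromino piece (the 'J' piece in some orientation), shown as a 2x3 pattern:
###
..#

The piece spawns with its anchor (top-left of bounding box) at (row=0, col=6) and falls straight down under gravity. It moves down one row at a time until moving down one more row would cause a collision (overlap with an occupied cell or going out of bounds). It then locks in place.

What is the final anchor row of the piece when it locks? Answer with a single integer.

Spawn at (row=0, col=6). Try each row:
  row 0: fits
  row 1: fits
  row 2: fits
  row 3: fits
  row 4: fits
  row 5: blocked -> lock at row 4

Answer: 4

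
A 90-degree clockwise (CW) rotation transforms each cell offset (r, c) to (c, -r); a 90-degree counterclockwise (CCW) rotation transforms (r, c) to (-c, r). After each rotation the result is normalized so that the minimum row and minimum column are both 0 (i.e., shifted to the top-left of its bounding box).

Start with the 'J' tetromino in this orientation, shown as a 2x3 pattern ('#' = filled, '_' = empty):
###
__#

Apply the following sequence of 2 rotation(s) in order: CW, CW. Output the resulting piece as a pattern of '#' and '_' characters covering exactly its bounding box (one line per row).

Answer: #__
###

Derivation:
Start:
###
__#
After rotation 1 (CW):
_#
_#
##
After rotation 2 (CW):
#__
###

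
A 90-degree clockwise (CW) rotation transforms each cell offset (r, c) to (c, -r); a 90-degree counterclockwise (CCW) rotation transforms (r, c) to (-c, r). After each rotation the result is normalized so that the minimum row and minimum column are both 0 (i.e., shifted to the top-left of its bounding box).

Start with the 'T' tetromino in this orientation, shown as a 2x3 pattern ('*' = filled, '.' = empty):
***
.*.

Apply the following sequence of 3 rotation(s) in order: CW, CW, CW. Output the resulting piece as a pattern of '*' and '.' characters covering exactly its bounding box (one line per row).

Answer: *.
**
*.

Derivation:
Start:
***
.*.
After rotation 1 (CW):
.*
**
.*
After rotation 2 (CW):
.*.
***
After rotation 3 (CW):
*.
**
*.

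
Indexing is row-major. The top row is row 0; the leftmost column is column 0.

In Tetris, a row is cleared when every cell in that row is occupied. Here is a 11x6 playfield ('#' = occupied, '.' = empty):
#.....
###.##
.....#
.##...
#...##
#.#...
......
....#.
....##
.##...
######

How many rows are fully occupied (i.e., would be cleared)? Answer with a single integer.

Check each row:
  row 0: 5 empty cells -> not full
  row 1: 1 empty cell -> not full
  row 2: 5 empty cells -> not full
  row 3: 4 empty cells -> not full
  row 4: 3 empty cells -> not full
  row 5: 4 empty cells -> not full
  row 6: 6 empty cells -> not full
  row 7: 5 empty cells -> not full
  row 8: 4 empty cells -> not full
  row 9: 4 empty cells -> not full
  row 10: 0 empty cells -> FULL (clear)
Total rows cleared: 1

Answer: 1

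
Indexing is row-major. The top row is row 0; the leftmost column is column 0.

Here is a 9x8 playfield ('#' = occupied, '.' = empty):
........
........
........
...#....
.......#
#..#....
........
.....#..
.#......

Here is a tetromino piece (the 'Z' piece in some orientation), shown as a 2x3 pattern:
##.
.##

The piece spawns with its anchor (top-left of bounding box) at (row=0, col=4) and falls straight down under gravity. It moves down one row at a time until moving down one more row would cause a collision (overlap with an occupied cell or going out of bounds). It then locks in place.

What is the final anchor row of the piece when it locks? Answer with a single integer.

Spawn at (row=0, col=4). Try each row:
  row 0: fits
  row 1: fits
  row 2: fits
  row 3: fits
  row 4: fits
  row 5: fits
  row 6: blocked -> lock at row 5

Answer: 5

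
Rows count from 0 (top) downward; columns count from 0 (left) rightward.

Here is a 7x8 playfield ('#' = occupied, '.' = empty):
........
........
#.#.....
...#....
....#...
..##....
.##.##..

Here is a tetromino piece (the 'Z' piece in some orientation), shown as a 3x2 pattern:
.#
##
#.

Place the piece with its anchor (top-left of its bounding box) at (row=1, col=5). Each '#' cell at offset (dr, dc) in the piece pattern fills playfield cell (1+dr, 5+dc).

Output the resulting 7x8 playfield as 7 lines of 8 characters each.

Answer: ........
......#.
#.#..##.
...#.#..
....#...
..##....
.##.##..

Derivation:
Fill (1+0,5+1) = (1,6)
Fill (1+1,5+0) = (2,5)
Fill (1+1,5+1) = (2,6)
Fill (1+2,5+0) = (3,5)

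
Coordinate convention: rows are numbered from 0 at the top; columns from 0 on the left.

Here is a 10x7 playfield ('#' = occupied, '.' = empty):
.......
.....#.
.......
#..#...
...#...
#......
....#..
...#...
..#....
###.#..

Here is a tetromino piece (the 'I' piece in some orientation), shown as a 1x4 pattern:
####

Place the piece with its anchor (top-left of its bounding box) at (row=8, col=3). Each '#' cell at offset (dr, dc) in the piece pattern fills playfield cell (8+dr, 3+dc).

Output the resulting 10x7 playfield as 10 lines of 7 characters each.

Fill (8+0,3+0) = (8,3)
Fill (8+0,3+1) = (8,4)
Fill (8+0,3+2) = (8,5)
Fill (8+0,3+3) = (8,6)

Answer: .......
.....#.
.......
#..#...
...#...
#......
....#..
...#...
..#####
###.#..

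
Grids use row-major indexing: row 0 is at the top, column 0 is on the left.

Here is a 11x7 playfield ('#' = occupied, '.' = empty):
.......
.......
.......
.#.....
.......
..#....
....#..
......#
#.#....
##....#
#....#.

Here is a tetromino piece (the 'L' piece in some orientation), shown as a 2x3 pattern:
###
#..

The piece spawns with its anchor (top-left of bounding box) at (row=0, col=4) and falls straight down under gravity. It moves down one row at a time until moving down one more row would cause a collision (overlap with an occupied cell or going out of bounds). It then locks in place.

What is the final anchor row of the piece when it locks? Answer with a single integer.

Spawn at (row=0, col=4). Try each row:
  row 0: fits
  row 1: fits
  row 2: fits
  row 3: fits
  row 4: fits
  row 5: blocked -> lock at row 4

Answer: 4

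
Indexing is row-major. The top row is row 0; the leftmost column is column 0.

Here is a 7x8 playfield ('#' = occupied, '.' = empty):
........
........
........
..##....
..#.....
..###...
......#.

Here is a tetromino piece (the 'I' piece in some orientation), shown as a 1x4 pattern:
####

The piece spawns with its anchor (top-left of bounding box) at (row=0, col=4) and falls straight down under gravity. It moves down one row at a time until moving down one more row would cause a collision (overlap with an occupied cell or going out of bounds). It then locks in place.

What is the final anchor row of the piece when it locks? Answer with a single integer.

Answer: 4

Derivation:
Spawn at (row=0, col=4). Try each row:
  row 0: fits
  row 1: fits
  row 2: fits
  row 3: fits
  row 4: fits
  row 5: blocked -> lock at row 4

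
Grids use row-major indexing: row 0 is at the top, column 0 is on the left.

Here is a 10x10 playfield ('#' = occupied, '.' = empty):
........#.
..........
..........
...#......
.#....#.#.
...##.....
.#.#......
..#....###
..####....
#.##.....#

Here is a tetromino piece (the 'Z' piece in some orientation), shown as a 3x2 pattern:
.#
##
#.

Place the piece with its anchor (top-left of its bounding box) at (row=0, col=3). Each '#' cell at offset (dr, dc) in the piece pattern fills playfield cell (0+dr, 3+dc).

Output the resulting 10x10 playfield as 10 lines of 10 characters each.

Fill (0+0,3+1) = (0,4)
Fill (0+1,3+0) = (1,3)
Fill (0+1,3+1) = (1,4)
Fill (0+2,3+0) = (2,3)

Answer: ....#...#.
...##.....
...#......
...#......
.#....#.#.
...##.....
.#.#......
..#....###
..####....
#.##.....#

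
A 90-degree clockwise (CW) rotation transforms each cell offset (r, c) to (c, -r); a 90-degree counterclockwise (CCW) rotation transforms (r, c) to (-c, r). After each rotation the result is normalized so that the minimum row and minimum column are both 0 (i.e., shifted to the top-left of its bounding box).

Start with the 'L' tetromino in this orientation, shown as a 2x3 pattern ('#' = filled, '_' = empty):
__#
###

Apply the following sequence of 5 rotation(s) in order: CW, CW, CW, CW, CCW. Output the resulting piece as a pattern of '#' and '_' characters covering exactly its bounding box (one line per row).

Answer: ##
_#
_#

Derivation:
Start:
__#
###
After rotation 1 (CW):
#_
#_
##
After rotation 2 (CW):
###
#__
After rotation 3 (CW):
##
_#
_#
After rotation 4 (CW):
__#
###
After rotation 5 (CCW):
##
_#
_#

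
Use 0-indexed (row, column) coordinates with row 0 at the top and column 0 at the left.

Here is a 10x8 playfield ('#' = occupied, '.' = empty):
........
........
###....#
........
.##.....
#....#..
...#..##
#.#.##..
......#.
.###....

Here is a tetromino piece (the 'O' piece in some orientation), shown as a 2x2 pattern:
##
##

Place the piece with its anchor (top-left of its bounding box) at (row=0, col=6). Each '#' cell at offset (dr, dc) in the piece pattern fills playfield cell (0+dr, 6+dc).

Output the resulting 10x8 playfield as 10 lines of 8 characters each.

Answer: ......##
......##
###....#
........
.##.....
#....#..
...#..##
#.#.##..
......#.
.###....

Derivation:
Fill (0+0,6+0) = (0,6)
Fill (0+0,6+1) = (0,7)
Fill (0+1,6+0) = (1,6)
Fill (0+1,6+1) = (1,7)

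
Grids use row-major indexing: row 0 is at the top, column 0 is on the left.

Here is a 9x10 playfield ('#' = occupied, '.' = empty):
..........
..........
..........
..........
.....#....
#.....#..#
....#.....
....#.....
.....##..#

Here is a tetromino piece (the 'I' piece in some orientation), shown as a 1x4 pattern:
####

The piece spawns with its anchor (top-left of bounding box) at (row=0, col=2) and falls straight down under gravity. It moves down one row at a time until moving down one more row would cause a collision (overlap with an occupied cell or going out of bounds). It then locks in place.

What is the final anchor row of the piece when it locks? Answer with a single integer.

Spawn at (row=0, col=2). Try each row:
  row 0: fits
  row 1: fits
  row 2: fits
  row 3: fits
  row 4: blocked -> lock at row 3

Answer: 3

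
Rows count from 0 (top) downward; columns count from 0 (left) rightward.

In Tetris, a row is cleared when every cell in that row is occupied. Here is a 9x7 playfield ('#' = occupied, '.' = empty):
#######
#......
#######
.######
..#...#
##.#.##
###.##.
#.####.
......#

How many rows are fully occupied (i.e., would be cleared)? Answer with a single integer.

Check each row:
  row 0: 0 empty cells -> FULL (clear)
  row 1: 6 empty cells -> not full
  row 2: 0 empty cells -> FULL (clear)
  row 3: 1 empty cell -> not full
  row 4: 5 empty cells -> not full
  row 5: 2 empty cells -> not full
  row 6: 2 empty cells -> not full
  row 7: 2 empty cells -> not full
  row 8: 6 empty cells -> not full
Total rows cleared: 2

Answer: 2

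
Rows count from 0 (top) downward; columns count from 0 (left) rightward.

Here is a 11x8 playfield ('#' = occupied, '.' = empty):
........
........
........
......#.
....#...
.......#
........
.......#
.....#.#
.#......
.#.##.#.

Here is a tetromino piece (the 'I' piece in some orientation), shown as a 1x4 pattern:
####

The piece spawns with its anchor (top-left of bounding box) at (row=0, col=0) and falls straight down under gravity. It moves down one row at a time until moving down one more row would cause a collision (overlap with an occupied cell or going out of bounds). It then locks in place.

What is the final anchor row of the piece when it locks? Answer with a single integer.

Spawn at (row=0, col=0). Try each row:
  row 0: fits
  row 1: fits
  row 2: fits
  row 3: fits
  row 4: fits
  row 5: fits
  row 6: fits
  row 7: fits
  row 8: fits
  row 9: blocked -> lock at row 8

Answer: 8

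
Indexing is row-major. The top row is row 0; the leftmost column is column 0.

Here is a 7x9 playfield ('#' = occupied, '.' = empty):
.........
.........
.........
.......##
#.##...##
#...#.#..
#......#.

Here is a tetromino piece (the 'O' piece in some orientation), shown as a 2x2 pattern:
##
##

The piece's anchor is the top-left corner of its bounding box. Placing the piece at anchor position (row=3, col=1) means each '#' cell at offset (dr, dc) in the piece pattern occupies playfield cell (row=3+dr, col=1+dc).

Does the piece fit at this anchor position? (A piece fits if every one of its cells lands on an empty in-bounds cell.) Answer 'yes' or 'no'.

Check each piece cell at anchor (3, 1):
  offset (0,0) -> (3,1): empty -> OK
  offset (0,1) -> (3,2): empty -> OK
  offset (1,0) -> (4,1): empty -> OK
  offset (1,1) -> (4,2): occupied ('#') -> FAIL
All cells valid: no

Answer: no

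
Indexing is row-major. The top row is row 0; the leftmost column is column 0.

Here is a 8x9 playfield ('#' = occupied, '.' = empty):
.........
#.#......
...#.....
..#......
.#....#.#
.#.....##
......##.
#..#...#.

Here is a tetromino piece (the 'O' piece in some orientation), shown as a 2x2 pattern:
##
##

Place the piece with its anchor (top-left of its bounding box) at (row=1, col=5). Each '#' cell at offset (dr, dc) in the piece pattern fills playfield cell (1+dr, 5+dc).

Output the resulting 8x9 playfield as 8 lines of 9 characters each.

Answer: .........
#.#..##..
...#.##..
..#......
.#....#.#
.#.....##
......##.
#..#...#.

Derivation:
Fill (1+0,5+0) = (1,5)
Fill (1+0,5+1) = (1,6)
Fill (1+1,5+0) = (2,5)
Fill (1+1,5+1) = (2,6)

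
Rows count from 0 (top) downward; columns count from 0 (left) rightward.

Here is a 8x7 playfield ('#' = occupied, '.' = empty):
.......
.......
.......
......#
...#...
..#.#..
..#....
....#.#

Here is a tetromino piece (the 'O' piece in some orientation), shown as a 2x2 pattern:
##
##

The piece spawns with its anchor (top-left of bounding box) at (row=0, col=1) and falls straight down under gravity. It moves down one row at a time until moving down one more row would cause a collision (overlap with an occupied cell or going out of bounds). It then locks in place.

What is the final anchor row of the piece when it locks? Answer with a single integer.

Spawn at (row=0, col=1). Try each row:
  row 0: fits
  row 1: fits
  row 2: fits
  row 3: fits
  row 4: blocked -> lock at row 3

Answer: 3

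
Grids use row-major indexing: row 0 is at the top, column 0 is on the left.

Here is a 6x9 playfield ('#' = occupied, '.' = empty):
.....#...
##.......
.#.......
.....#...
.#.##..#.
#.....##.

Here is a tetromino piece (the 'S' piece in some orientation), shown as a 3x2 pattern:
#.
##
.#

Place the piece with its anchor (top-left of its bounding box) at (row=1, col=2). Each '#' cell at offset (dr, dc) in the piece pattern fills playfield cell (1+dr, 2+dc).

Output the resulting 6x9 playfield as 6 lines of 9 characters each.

Fill (1+0,2+0) = (1,2)
Fill (1+1,2+0) = (2,2)
Fill (1+1,2+1) = (2,3)
Fill (1+2,2+1) = (3,3)

Answer: .....#...
###......
.###.....
...#.#...
.#.##..#.
#.....##.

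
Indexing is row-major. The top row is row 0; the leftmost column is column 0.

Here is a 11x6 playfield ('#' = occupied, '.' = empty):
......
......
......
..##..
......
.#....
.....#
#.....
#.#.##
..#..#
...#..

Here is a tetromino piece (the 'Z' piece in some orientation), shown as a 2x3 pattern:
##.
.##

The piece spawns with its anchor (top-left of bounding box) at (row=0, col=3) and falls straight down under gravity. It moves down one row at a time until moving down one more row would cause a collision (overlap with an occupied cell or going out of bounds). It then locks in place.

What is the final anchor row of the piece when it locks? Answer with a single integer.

Spawn at (row=0, col=3). Try each row:
  row 0: fits
  row 1: fits
  row 2: fits
  row 3: blocked -> lock at row 2

Answer: 2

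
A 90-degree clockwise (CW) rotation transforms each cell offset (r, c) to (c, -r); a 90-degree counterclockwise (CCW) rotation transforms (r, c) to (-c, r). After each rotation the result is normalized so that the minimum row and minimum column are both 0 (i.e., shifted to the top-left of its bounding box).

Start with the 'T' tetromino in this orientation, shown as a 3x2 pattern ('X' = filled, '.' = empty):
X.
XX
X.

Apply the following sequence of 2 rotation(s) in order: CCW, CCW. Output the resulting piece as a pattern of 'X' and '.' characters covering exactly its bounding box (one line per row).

Start:
X.
XX
X.
After rotation 1 (CCW):
.X.
XXX
After rotation 2 (CCW):
.X
XX
.X

Answer: .X
XX
.X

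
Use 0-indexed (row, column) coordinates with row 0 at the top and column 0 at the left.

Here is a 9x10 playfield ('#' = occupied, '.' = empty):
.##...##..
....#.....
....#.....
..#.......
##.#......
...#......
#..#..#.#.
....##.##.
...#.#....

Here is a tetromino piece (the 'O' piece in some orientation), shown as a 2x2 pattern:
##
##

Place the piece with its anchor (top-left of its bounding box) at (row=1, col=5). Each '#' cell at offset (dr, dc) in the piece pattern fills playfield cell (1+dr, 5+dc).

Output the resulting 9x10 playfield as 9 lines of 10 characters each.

Fill (1+0,5+0) = (1,5)
Fill (1+0,5+1) = (1,6)
Fill (1+1,5+0) = (2,5)
Fill (1+1,5+1) = (2,6)

Answer: .##...##..
....###...
....###...
..#.......
##.#......
...#......
#..#..#.#.
....##.##.
...#.#....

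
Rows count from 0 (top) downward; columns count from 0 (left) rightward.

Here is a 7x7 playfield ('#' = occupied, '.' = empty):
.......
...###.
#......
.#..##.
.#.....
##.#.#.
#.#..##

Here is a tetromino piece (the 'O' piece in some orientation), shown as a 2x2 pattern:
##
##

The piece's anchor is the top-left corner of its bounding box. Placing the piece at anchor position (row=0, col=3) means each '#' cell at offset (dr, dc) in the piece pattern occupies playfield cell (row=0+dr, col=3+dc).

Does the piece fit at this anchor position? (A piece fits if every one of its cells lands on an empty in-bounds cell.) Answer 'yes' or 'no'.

Answer: no

Derivation:
Check each piece cell at anchor (0, 3):
  offset (0,0) -> (0,3): empty -> OK
  offset (0,1) -> (0,4): empty -> OK
  offset (1,0) -> (1,3): occupied ('#') -> FAIL
  offset (1,1) -> (1,4): occupied ('#') -> FAIL
All cells valid: no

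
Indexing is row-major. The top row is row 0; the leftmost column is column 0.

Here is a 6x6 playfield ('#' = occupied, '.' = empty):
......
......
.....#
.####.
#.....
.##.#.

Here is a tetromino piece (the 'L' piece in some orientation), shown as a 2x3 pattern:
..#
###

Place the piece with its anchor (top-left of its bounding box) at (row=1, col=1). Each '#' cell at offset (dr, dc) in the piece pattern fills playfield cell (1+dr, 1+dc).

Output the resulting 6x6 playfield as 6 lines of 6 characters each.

Fill (1+0,1+2) = (1,3)
Fill (1+1,1+0) = (2,1)
Fill (1+1,1+1) = (2,2)
Fill (1+1,1+2) = (2,3)

Answer: ......
...#..
.###.#
.####.
#.....
.##.#.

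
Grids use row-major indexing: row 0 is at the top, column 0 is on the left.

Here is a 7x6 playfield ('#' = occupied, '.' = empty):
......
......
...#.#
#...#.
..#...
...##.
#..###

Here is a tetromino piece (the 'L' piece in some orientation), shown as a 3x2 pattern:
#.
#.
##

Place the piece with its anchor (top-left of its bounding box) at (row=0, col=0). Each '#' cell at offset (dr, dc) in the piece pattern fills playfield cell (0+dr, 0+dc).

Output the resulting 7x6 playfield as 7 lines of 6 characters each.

Fill (0+0,0+0) = (0,0)
Fill (0+1,0+0) = (1,0)
Fill (0+2,0+0) = (2,0)
Fill (0+2,0+1) = (2,1)

Answer: #.....
#.....
##.#.#
#...#.
..#...
...##.
#..###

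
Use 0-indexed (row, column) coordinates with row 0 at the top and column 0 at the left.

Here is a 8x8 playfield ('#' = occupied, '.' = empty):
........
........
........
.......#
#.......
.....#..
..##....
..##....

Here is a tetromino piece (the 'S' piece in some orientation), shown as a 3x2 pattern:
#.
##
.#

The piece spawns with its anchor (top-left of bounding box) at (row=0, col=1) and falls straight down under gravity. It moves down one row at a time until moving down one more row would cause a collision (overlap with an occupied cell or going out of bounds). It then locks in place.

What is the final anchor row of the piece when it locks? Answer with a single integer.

Spawn at (row=0, col=1). Try each row:
  row 0: fits
  row 1: fits
  row 2: fits
  row 3: fits
  row 4: blocked -> lock at row 3

Answer: 3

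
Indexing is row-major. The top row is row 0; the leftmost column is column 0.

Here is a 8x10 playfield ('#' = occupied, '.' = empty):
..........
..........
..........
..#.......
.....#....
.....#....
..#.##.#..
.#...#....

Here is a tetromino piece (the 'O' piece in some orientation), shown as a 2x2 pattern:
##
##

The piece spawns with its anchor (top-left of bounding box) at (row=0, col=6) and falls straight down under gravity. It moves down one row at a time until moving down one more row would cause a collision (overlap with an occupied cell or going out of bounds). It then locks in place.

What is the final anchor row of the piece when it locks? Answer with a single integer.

Answer: 4

Derivation:
Spawn at (row=0, col=6). Try each row:
  row 0: fits
  row 1: fits
  row 2: fits
  row 3: fits
  row 4: fits
  row 5: blocked -> lock at row 4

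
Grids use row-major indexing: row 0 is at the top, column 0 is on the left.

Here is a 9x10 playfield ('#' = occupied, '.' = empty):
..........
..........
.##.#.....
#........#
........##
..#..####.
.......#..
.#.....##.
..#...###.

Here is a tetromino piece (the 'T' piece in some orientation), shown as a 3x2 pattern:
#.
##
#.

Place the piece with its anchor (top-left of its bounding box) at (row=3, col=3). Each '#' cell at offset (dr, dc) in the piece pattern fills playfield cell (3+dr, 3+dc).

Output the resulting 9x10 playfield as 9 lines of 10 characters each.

Fill (3+0,3+0) = (3,3)
Fill (3+1,3+0) = (4,3)
Fill (3+1,3+1) = (4,4)
Fill (3+2,3+0) = (5,3)

Answer: ..........
..........
.##.#.....
#..#.....#
...##...##
..##.####.
.......#..
.#.....##.
..#...###.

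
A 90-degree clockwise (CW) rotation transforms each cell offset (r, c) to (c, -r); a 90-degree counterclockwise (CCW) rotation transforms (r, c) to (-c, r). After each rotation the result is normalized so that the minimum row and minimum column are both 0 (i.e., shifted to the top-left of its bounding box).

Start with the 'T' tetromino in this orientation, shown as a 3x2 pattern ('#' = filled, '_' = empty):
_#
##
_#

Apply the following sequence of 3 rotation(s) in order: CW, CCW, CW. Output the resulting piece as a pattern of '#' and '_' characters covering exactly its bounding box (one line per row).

Start:
_#
##
_#
After rotation 1 (CW):
_#_
###
After rotation 2 (CCW):
_#
##
_#
After rotation 3 (CW):
_#_
###

Answer: _#_
###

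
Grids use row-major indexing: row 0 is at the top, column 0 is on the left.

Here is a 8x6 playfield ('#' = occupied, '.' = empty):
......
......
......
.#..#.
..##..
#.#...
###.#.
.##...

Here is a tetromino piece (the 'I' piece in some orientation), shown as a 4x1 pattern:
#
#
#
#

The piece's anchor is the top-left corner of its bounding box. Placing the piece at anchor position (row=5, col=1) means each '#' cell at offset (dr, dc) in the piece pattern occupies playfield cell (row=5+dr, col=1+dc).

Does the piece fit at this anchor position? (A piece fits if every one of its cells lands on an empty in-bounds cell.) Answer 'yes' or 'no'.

Answer: no

Derivation:
Check each piece cell at anchor (5, 1):
  offset (0,0) -> (5,1): empty -> OK
  offset (1,0) -> (6,1): occupied ('#') -> FAIL
  offset (2,0) -> (7,1): occupied ('#') -> FAIL
  offset (3,0) -> (8,1): out of bounds -> FAIL
All cells valid: no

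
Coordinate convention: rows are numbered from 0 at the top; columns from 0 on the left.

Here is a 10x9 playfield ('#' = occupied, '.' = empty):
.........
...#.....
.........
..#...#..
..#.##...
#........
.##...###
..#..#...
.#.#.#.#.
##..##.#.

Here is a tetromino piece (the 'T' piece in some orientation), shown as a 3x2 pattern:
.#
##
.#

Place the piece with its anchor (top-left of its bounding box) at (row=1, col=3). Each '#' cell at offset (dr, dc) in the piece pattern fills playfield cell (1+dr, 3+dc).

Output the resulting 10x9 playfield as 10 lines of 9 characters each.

Fill (1+0,3+1) = (1,4)
Fill (1+1,3+0) = (2,3)
Fill (1+1,3+1) = (2,4)
Fill (1+2,3+1) = (3,4)

Answer: .........
...##....
...##....
..#.#.#..
..#.##...
#........
.##...###
..#..#...
.#.#.#.#.
##..##.#.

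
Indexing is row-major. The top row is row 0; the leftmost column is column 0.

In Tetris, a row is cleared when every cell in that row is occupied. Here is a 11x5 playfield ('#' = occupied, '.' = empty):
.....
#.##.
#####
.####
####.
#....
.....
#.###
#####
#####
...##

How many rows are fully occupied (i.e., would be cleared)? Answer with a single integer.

Check each row:
  row 0: 5 empty cells -> not full
  row 1: 2 empty cells -> not full
  row 2: 0 empty cells -> FULL (clear)
  row 3: 1 empty cell -> not full
  row 4: 1 empty cell -> not full
  row 5: 4 empty cells -> not full
  row 6: 5 empty cells -> not full
  row 7: 1 empty cell -> not full
  row 8: 0 empty cells -> FULL (clear)
  row 9: 0 empty cells -> FULL (clear)
  row 10: 3 empty cells -> not full
Total rows cleared: 3

Answer: 3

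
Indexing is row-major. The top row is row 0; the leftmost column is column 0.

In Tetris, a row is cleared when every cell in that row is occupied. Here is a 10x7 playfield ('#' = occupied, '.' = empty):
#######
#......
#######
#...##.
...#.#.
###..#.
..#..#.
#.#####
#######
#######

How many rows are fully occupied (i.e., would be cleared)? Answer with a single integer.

Answer: 4

Derivation:
Check each row:
  row 0: 0 empty cells -> FULL (clear)
  row 1: 6 empty cells -> not full
  row 2: 0 empty cells -> FULL (clear)
  row 3: 4 empty cells -> not full
  row 4: 5 empty cells -> not full
  row 5: 3 empty cells -> not full
  row 6: 5 empty cells -> not full
  row 7: 1 empty cell -> not full
  row 8: 0 empty cells -> FULL (clear)
  row 9: 0 empty cells -> FULL (clear)
Total rows cleared: 4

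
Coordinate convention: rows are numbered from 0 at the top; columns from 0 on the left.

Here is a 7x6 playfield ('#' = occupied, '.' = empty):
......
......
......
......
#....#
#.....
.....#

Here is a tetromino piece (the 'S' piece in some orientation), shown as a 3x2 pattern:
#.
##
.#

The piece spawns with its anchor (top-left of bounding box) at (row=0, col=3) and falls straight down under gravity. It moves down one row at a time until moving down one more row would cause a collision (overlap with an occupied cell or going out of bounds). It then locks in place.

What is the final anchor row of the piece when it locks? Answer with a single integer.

Spawn at (row=0, col=3). Try each row:
  row 0: fits
  row 1: fits
  row 2: fits
  row 3: fits
  row 4: fits
  row 5: blocked -> lock at row 4

Answer: 4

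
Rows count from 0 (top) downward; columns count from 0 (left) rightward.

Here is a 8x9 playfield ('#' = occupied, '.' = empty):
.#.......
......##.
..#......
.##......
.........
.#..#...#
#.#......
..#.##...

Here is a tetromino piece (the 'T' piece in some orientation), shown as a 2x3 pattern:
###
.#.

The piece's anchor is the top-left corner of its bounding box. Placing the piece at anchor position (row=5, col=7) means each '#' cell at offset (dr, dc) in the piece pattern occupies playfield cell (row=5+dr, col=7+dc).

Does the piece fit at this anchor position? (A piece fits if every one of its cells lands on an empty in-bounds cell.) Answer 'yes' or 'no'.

Answer: no

Derivation:
Check each piece cell at anchor (5, 7):
  offset (0,0) -> (5,7): empty -> OK
  offset (0,1) -> (5,8): occupied ('#') -> FAIL
  offset (0,2) -> (5,9): out of bounds -> FAIL
  offset (1,1) -> (6,8): empty -> OK
All cells valid: no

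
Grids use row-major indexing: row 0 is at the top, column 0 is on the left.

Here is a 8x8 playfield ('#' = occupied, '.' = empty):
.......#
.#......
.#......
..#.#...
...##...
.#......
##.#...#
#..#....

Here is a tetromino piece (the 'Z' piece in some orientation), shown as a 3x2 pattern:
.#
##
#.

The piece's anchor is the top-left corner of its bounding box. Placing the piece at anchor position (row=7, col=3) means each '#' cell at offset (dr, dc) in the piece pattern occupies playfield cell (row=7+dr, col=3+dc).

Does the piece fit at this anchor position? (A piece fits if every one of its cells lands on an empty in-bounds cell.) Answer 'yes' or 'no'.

Answer: no

Derivation:
Check each piece cell at anchor (7, 3):
  offset (0,1) -> (7,4): empty -> OK
  offset (1,0) -> (8,3): out of bounds -> FAIL
  offset (1,1) -> (8,4): out of bounds -> FAIL
  offset (2,0) -> (9,3): out of bounds -> FAIL
All cells valid: no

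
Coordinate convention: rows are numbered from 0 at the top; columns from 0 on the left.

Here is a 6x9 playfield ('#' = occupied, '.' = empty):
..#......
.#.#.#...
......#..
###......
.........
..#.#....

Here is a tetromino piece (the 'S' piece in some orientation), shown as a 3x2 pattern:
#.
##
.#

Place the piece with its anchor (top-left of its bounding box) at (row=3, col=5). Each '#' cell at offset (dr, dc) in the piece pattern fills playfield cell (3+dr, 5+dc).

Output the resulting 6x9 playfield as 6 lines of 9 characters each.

Answer: ..#......
.#.#.#...
......#..
###..#...
.....##..
..#.#.#..

Derivation:
Fill (3+0,5+0) = (3,5)
Fill (3+1,5+0) = (4,5)
Fill (3+1,5+1) = (4,6)
Fill (3+2,5+1) = (5,6)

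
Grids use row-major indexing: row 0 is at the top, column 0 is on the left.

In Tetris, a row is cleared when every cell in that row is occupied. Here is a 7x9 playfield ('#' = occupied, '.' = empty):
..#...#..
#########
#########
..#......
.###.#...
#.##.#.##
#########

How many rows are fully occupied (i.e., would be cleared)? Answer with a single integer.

Check each row:
  row 0: 7 empty cells -> not full
  row 1: 0 empty cells -> FULL (clear)
  row 2: 0 empty cells -> FULL (clear)
  row 3: 8 empty cells -> not full
  row 4: 5 empty cells -> not full
  row 5: 3 empty cells -> not full
  row 6: 0 empty cells -> FULL (clear)
Total rows cleared: 3

Answer: 3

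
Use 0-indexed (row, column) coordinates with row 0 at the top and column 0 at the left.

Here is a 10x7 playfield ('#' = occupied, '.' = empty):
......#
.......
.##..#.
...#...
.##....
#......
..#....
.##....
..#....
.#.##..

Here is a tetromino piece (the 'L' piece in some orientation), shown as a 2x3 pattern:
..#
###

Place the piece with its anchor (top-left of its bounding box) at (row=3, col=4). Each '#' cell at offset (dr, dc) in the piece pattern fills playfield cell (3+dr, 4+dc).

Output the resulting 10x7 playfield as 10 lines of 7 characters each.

Fill (3+0,4+2) = (3,6)
Fill (3+1,4+0) = (4,4)
Fill (3+1,4+1) = (4,5)
Fill (3+1,4+2) = (4,6)

Answer: ......#
.......
.##..#.
...#..#
.##.###
#......
..#....
.##....
..#....
.#.##..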